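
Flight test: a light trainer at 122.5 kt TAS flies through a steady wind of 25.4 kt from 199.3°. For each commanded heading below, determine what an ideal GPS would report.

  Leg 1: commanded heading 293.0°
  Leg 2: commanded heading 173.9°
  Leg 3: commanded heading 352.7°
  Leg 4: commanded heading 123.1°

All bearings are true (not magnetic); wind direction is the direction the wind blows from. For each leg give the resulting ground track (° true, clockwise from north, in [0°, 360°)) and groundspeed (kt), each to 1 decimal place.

Leg 1: heading 293.0°; drift +11.5° → track 304.5°, groundspeed 126.7 kt
Leg 2: heading 173.9°; drift -6.2° → track 167.7°, groundspeed 100.1 kt
Leg 3: heading 352.7°; drift +4.5° → track 357.2°, groundspeed 145.7 kt
Leg 4: heading 123.1°; drift -12.0° → track 111.1°, groundspeed 119.0 kt

Leg 1: track=304.5°, groundspeed=126.7 kt
Leg 2: track=167.7°, groundspeed=100.1 kt
Leg 3: track=357.2°, groundspeed=145.7 kt
Leg 4: track=111.1°, groundspeed=119.0 kt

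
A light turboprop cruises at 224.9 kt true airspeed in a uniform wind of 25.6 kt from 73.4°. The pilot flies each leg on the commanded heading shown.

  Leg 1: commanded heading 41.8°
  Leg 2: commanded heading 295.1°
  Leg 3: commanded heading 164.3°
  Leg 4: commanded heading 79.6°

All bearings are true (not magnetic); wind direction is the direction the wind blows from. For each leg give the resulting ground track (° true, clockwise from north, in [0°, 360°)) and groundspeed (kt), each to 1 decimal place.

Leg 1: track=38.0°, groundspeed=203.5 kt
Leg 2: track=291.1°, groundspeed=244.6 kt
Leg 3: track=170.8°, groundspeed=226.8 kt
Leg 4: track=80.4°, groundspeed=199.5 kt

Leg 1: heading 41.8°; drift -3.8° → track 38.0°, groundspeed 203.5 kt
Leg 2: heading 295.1°; drift -4.0° → track 291.1°, groundspeed 244.6 kt
Leg 3: heading 164.3°; drift +6.5° → track 170.8°, groundspeed 226.8 kt
Leg 4: heading 79.6°; drift +0.8° → track 80.4°, groundspeed 199.5 kt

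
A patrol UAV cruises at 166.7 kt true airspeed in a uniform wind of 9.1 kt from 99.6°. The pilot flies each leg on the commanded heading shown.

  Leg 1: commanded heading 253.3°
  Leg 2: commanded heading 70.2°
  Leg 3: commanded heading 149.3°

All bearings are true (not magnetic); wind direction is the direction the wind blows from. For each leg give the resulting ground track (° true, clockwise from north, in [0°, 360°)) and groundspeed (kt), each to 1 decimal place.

Leg 1: heading 253.3°; drift +1.3° → track 254.6°, groundspeed 174.9 kt
Leg 2: heading 70.2°; drift -1.6° → track 68.6°, groundspeed 158.8 kt
Leg 3: heading 149.3°; drift +2.5° → track 151.8°, groundspeed 161.0 kt

Leg 1: track=254.6°, groundspeed=174.9 kt
Leg 2: track=68.6°, groundspeed=158.8 kt
Leg 3: track=151.8°, groundspeed=161.0 kt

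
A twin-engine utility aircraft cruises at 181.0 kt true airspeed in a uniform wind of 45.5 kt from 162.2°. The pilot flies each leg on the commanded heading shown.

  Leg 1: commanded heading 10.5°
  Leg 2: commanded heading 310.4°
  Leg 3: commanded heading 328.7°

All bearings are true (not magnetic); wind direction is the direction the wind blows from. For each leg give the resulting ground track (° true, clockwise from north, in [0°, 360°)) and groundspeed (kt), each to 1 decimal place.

Leg 1: track=4.9°, groundspeed=222.1 kt
Leg 2: track=316.6°, groundspeed=221.0 kt
Leg 3: track=331.4°, groundspeed=225.5 kt

Leg 1: heading 10.5°; drift -5.6° → track 4.9°, groundspeed 222.1 kt
Leg 2: heading 310.4°; drift +6.2° → track 316.6°, groundspeed 221.0 kt
Leg 3: heading 328.7°; drift +2.7° → track 331.4°, groundspeed 225.5 kt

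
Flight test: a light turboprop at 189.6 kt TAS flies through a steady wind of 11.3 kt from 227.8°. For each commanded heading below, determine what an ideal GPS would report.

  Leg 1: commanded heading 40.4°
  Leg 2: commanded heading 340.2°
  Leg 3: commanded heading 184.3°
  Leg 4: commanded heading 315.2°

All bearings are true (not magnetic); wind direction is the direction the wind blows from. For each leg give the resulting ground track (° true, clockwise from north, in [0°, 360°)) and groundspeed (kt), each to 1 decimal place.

Leg 1: heading 40.4°; drift +0.4° → track 40.8°, groundspeed 200.8 kt
Leg 2: heading 340.2°; drift +3.1° → track 343.3°, groundspeed 194.2 kt
Leg 3: heading 184.3°; drift -2.5° → track 181.8°, groundspeed 181.6 kt
Leg 4: heading 315.2°; drift +3.4° → track 318.6°, groundspeed 189.4 kt

Leg 1: track=40.8°, groundspeed=200.8 kt
Leg 2: track=343.3°, groundspeed=194.2 kt
Leg 3: track=181.8°, groundspeed=181.6 kt
Leg 4: track=318.6°, groundspeed=189.4 kt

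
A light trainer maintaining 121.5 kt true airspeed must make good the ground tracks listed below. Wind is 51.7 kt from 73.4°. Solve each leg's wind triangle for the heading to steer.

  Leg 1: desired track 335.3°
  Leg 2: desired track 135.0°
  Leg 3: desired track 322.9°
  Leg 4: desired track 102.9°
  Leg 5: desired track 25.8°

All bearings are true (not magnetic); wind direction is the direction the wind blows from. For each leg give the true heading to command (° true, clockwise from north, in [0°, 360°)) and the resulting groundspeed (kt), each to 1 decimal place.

Leg 1: heading=0.2°, groundspeed=117.5 kt
Leg 2: heading=113.0°, groundspeed=88.1 kt
Leg 3: heading=346.4°, groundspeed=129.5 kt
Leg 4: heading=90.8°, groundspeed=73.8 kt
Leg 5: heading=44.1°, groundspeed=80.5 kt

Leg 1: desired track 335.3°; wind correction +24.9° → command heading 0.2°, groundspeed 117.5 kt
Leg 2: desired track 135.0°; wind correction -22.0° → command heading 113.0°, groundspeed 88.1 kt
Leg 3: desired track 322.9°; wind correction +23.5° → command heading 346.4°, groundspeed 129.5 kt
Leg 4: desired track 102.9°; wind correction -12.1° → command heading 90.8°, groundspeed 73.8 kt
Leg 5: desired track 25.8°; wind correction +18.3° → command heading 44.1°, groundspeed 80.5 kt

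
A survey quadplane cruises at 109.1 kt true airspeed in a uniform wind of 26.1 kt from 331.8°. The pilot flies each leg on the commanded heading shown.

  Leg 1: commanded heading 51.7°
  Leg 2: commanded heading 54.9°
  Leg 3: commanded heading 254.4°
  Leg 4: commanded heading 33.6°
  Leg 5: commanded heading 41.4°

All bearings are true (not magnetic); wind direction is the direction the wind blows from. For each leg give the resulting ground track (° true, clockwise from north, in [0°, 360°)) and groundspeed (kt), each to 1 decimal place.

Leg 1: track=65.5°, groundspeed=107.6 kt
Leg 2: track=68.6°, groundspeed=109.1 kt
Leg 3: track=240.6°, groundspeed=106.5 kt
Leg 4: track=47.0°, groundspeed=99.5 kt
Leg 5: track=55.1°, groundspeed=103.0 kt

Leg 1: heading 51.7°; drift +13.8° → track 65.5°, groundspeed 107.6 kt
Leg 2: heading 54.9°; drift +13.7° → track 68.6°, groundspeed 109.1 kt
Leg 3: heading 254.4°; drift -13.8° → track 240.6°, groundspeed 106.5 kt
Leg 4: heading 33.6°; drift +13.4° → track 47.0°, groundspeed 99.5 kt
Leg 5: heading 41.4°; drift +13.7° → track 55.1°, groundspeed 103.0 kt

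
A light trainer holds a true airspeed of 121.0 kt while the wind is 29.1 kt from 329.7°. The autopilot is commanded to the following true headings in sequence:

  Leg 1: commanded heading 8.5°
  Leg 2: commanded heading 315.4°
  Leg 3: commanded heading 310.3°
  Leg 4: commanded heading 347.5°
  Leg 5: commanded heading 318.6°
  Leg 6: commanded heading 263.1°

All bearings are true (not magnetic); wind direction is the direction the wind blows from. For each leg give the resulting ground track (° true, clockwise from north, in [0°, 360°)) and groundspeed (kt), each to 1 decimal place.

Leg 1: track=19.0°, groundspeed=100.0 kt
Leg 2: track=311.0°, groundspeed=93.1 kt
Leg 3: track=304.4°, groundspeed=94.1 kt
Leg 4: track=352.9°, groundspeed=93.7 kt
Leg 5: track=315.1°, groundspeed=92.6 kt
Leg 6: track=249.4°, groundspeed=112.7 kt

Leg 1: heading 8.5°; drift +10.5° → track 19.0°, groundspeed 100.0 kt
Leg 2: heading 315.4°; drift -4.4° → track 311.0°, groundspeed 93.1 kt
Leg 3: heading 310.3°; drift -5.9° → track 304.4°, groundspeed 94.1 kt
Leg 4: heading 347.5°; drift +5.4° → track 352.9°, groundspeed 93.7 kt
Leg 5: heading 318.6°; drift -3.5° → track 315.1°, groundspeed 92.6 kt
Leg 6: heading 263.1°; drift -13.7° → track 249.4°, groundspeed 112.7 kt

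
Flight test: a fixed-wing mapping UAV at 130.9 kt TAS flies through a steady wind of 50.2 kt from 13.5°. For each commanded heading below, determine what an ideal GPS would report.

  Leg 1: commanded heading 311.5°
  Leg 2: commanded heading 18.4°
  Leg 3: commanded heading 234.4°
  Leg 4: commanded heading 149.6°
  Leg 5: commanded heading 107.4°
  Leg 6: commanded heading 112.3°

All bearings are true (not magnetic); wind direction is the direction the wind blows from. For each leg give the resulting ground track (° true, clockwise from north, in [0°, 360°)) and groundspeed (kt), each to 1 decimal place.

Leg 1: track=289.1°, groundspeed=116.1 kt
Leg 2: track=21.4°, groundspeed=81.0 kt
Leg 3: track=223.4°, groundspeed=172.0 kt
Leg 4: track=161.4°, groundspeed=170.7 kt
Leg 5: track=127.8°, groundspeed=143.3 kt
Leg 6: track=132.0°, groundspeed=147.2 kt

Leg 1: heading 311.5°; drift -22.4° → track 289.1°, groundspeed 116.1 kt
Leg 2: heading 18.4°; drift +3.0° → track 21.4°, groundspeed 81.0 kt
Leg 3: heading 234.4°; drift -11.0° → track 223.4°, groundspeed 172.0 kt
Leg 4: heading 149.6°; drift +11.8° → track 161.4°, groundspeed 170.7 kt
Leg 5: heading 107.4°; drift +20.4° → track 127.8°, groundspeed 143.3 kt
Leg 6: heading 112.3°; drift +19.7° → track 132.0°, groundspeed 147.2 kt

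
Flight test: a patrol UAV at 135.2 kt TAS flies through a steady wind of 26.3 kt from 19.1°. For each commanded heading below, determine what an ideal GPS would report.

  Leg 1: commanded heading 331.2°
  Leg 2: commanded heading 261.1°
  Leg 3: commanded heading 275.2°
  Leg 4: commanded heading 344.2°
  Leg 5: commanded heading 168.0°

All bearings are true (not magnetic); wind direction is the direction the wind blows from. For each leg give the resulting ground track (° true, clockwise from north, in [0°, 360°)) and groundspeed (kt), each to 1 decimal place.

Leg 1: track=321.8°, groundspeed=119.2 kt
Leg 2: track=252.2°, groundspeed=149.4 kt
Leg 3: track=265.0°, groundspeed=143.8 kt
Leg 4: track=336.7°, groundspeed=114.6 kt
Leg 5: track=172.9°, groundspeed=158.3 kt

Leg 1: heading 331.2°; drift -9.4° → track 321.8°, groundspeed 119.2 kt
Leg 2: heading 261.1°; drift -8.9° → track 252.2°, groundspeed 149.4 kt
Leg 3: heading 275.2°; drift -10.2° → track 265.0°, groundspeed 143.8 kt
Leg 4: heading 344.2°; drift -7.5° → track 336.7°, groundspeed 114.6 kt
Leg 5: heading 168.0°; drift +4.9° → track 172.9°, groundspeed 158.3 kt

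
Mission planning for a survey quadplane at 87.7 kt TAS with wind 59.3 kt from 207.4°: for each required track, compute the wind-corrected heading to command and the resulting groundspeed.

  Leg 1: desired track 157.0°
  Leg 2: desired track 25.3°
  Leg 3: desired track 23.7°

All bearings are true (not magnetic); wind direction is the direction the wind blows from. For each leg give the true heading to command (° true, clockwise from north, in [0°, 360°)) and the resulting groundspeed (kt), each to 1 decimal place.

Leg 1: desired track 157.0°; wind correction +31.4° → command heading 188.4°, groundspeed 37.1 kt
Leg 2: desired track 25.3°; wind correction -1.4° → command heading 23.9°, groundspeed 146.9 kt
Leg 3: desired track 23.7°; wind correction -2.5° → command heading 21.2°, groundspeed 146.8 kt

Leg 1: heading=188.4°, groundspeed=37.1 kt
Leg 2: heading=23.9°, groundspeed=146.9 kt
Leg 3: heading=21.2°, groundspeed=146.8 kt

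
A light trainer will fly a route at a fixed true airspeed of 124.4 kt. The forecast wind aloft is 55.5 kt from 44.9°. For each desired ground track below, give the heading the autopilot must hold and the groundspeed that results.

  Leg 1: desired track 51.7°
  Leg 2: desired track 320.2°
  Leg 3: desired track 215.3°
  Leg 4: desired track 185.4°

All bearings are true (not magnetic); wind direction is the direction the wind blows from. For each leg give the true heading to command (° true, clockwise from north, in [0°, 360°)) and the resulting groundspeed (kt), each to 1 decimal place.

Leg 1: heading=48.7°, groundspeed=69.1 kt
Leg 2: heading=346.6°, groundspeed=106.3 kt
Leg 3: heading=211.0°, groundspeed=178.8 kt
Leg 4: heading=168.9°, groundspeed=162.1 kt

Leg 1: desired track 51.7°; wind correction -3.0° → command heading 48.7°, groundspeed 69.1 kt
Leg 2: desired track 320.2°; wind correction +26.4° → command heading 346.6°, groundspeed 106.3 kt
Leg 3: desired track 215.3°; wind correction -4.3° → command heading 211.0°, groundspeed 178.8 kt
Leg 4: desired track 185.4°; wind correction -16.5° → command heading 168.9°, groundspeed 162.1 kt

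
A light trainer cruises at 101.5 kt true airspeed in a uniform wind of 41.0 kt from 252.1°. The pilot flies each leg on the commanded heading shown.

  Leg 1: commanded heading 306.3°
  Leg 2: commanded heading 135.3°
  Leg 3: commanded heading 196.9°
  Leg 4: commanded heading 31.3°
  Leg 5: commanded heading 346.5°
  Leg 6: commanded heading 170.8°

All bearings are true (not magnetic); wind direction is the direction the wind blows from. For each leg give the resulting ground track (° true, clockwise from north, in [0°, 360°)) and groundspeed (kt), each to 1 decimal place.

Leg 1: track=329.5°, groundspeed=84.3 kt
Leg 2: track=118.3°, groundspeed=125.4 kt
Leg 3: track=173.6°, groundspeed=85.0 kt
Leg 4: track=42.7°, groundspeed=135.2 kt
Leg 5: track=7.8°, groundspeed=112.3 kt
Leg 6: track=147.8°, groundspeed=103.6 kt

Leg 1: heading 306.3°; drift +23.2° → track 329.5°, groundspeed 84.3 kt
Leg 2: heading 135.3°; drift -17.0° → track 118.3°, groundspeed 125.4 kt
Leg 3: heading 196.9°; drift -23.3° → track 173.6°, groundspeed 85.0 kt
Leg 4: heading 31.3°; drift +11.4° → track 42.7°, groundspeed 135.2 kt
Leg 5: heading 346.5°; drift +21.3° → track 7.8°, groundspeed 112.3 kt
Leg 6: heading 170.8°; drift -23.0° → track 147.8°, groundspeed 103.6 kt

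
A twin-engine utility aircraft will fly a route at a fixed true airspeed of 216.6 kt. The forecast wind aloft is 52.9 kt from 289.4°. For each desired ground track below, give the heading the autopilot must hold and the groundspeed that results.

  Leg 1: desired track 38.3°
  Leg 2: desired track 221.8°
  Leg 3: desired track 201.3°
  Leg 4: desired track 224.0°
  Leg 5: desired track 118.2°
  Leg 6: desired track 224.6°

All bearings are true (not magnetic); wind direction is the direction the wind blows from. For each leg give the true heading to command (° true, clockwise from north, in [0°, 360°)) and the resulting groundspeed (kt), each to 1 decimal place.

Leg 1: desired track 38.3°; wind correction -13.4° → command heading 24.9°, groundspeed 227.9 kt
Leg 2: desired track 221.8°; wind correction +13.0° → command heading 234.8°, groundspeed 190.8 kt
Leg 3: desired track 201.3°; wind correction +14.1° → command heading 215.4°, groundspeed 208.3 kt
Leg 4: desired track 224.0°; wind correction +12.8° → command heading 236.8°, groundspeed 189.2 kt
Leg 5: desired track 118.2°; wind correction +2.1° → command heading 120.3°, groundspeed 268.7 kt
Leg 6: desired track 224.6°; wind correction +12.8° → command heading 237.4°, groundspeed 188.7 kt

Leg 1: heading=24.9°, groundspeed=227.9 kt
Leg 2: heading=234.8°, groundspeed=190.8 kt
Leg 3: heading=215.4°, groundspeed=208.3 kt
Leg 4: heading=236.8°, groundspeed=189.2 kt
Leg 5: heading=120.3°, groundspeed=268.7 kt
Leg 6: heading=237.4°, groundspeed=188.7 kt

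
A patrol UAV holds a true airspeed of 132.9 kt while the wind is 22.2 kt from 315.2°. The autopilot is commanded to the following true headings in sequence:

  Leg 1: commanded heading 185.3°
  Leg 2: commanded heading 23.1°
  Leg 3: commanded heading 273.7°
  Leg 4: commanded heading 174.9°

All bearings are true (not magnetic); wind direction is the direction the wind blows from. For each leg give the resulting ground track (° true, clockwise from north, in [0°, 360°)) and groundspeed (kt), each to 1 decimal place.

Leg 1: track=178.7°, groundspeed=148.1 kt
Leg 2: track=32.5°, groundspeed=126.2 kt
Leg 3: track=266.5°, groundspeed=117.2 kt
Leg 4: track=169.5°, groundspeed=150.6 kt

Leg 1: heading 185.3°; drift -6.6° → track 178.7°, groundspeed 148.1 kt
Leg 2: heading 23.1°; drift +9.4° → track 32.5°, groundspeed 126.2 kt
Leg 3: heading 273.7°; drift -7.2° → track 266.5°, groundspeed 117.2 kt
Leg 4: heading 174.9°; drift -5.4° → track 169.5°, groundspeed 150.6 kt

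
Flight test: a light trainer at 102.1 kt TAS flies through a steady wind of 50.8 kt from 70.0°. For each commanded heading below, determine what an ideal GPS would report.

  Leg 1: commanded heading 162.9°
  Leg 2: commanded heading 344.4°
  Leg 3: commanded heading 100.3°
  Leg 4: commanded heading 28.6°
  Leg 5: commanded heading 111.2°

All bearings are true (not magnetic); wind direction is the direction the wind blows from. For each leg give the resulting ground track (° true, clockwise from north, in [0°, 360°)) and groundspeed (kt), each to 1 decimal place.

Leg 1: track=188.8°, groundspeed=116.3 kt
Leg 2: track=317.1°, groundspeed=110.5 kt
Leg 3: track=124.1°, groundspeed=63.6 kt
Leg 4: track=0.9°, groundspeed=72.3 kt
Leg 5: track=138.8°, groundspeed=72.1 kt

Leg 1: heading 162.9°; drift +25.9° → track 188.8°, groundspeed 116.3 kt
Leg 2: heading 344.4°; drift -27.3° → track 317.1°, groundspeed 110.5 kt
Leg 3: heading 100.3°; drift +23.8° → track 124.1°, groundspeed 63.6 kt
Leg 4: heading 28.6°; drift -27.7° → track 0.9°, groundspeed 72.3 kt
Leg 5: heading 111.2°; drift +27.6° → track 138.8°, groundspeed 72.1 kt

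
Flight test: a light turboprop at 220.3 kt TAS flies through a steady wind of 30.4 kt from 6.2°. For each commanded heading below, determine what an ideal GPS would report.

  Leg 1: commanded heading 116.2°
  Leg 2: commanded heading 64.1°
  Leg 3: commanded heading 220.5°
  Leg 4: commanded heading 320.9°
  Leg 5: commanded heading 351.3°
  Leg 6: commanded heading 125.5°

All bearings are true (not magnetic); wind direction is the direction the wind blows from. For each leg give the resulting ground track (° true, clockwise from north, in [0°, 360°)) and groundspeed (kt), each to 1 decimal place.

Leg 1: heading 116.2°; drift +7.1° → track 123.3°, groundspeed 232.5 kt
Leg 2: heading 64.1°; drift +7.2° → track 71.3°, groundspeed 205.8 kt
Leg 3: heading 220.5°; drift -4.0° → track 216.5°, groundspeed 246.0 kt
Leg 4: heading 320.9°; drift -6.2° → track 314.7°, groundspeed 200.1 kt
Leg 5: heading 351.3°; drift -2.3° → track 349.0°, groundspeed 191.1 kt
Leg 6: heading 125.5°; drift +6.4° → track 131.9°, groundspeed 236.7 kt

Leg 1: track=123.3°, groundspeed=232.5 kt
Leg 2: track=71.3°, groundspeed=205.8 kt
Leg 3: track=216.5°, groundspeed=246.0 kt
Leg 4: track=314.7°, groundspeed=200.1 kt
Leg 5: track=349.0°, groundspeed=191.1 kt
Leg 6: track=131.9°, groundspeed=236.7 kt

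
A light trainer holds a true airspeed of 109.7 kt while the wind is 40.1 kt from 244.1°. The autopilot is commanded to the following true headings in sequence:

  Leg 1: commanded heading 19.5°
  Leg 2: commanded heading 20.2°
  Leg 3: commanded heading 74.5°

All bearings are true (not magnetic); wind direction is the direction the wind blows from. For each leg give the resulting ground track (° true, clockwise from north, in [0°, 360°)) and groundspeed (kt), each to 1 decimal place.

Leg 1: heading 19.5°; drift +11.5° → track 31.0°, groundspeed 141.1 kt
Leg 2: heading 20.2°; drift +11.3° → track 31.5°, groundspeed 141.4 kt
Leg 3: heading 74.5°; drift -2.8° → track 71.7°, groundspeed 149.3 kt

Leg 1: track=31.0°, groundspeed=141.1 kt
Leg 2: track=31.5°, groundspeed=141.4 kt
Leg 3: track=71.7°, groundspeed=149.3 kt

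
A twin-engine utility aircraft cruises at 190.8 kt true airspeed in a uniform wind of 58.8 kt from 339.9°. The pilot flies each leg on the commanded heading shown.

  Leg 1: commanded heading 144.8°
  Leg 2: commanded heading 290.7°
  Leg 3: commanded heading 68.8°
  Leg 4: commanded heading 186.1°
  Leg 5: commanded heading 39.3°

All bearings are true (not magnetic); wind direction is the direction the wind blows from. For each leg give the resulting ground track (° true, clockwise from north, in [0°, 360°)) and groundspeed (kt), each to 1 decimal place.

Leg 1: heading 144.8°; drift +3.5° → track 148.3°, groundspeed 248.0 kt
Leg 2: heading 290.7°; drift -16.3° → track 274.4°, groundspeed 158.7 kt
Leg 3: heading 68.8°; drift +17.2° → track 86.0°, groundspeed 198.6 kt
Leg 4: heading 186.1°; drift -6.1° → track 180.0°, groundspeed 244.9 kt
Leg 5: heading 39.3°; drift +17.5° → track 56.8°, groundspeed 168.6 kt

Leg 1: track=148.3°, groundspeed=248.0 kt
Leg 2: track=274.4°, groundspeed=158.7 kt
Leg 3: track=86.0°, groundspeed=198.6 kt
Leg 4: track=180.0°, groundspeed=244.9 kt
Leg 5: track=56.8°, groundspeed=168.6 kt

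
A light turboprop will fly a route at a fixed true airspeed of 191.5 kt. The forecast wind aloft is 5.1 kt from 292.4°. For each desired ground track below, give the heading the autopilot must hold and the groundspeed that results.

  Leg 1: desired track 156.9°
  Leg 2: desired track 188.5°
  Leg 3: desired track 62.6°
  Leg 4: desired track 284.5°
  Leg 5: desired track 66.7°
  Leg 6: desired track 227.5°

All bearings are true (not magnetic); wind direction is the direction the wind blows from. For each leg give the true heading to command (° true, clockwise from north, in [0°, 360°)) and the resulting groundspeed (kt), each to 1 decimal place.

Leg 1: heading=158.0°, groundspeed=195.1 kt
Leg 2: heading=190.0°, groundspeed=192.7 kt
Leg 3: heading=61.4°, groundspeed=194.8 kt
Leg 4: heading=284.7°, groundspeed=186.4 kt
Leg 5: heading=65.6°, groundspeed=195.0 kt
Leg 6: heading=228.9°, groundspeed=189.3 kt

Leg 1: desired track 156.9°; wind correction +1.1° → command heading 158.0°, groundspeed 195.1 kt
Leg 2: desired track 188.5°; wind correction +1.5° → command heading 190.0°, groundspeed 192.7 kt
Leg 3: desired track 62.6°; wind correction -1.2° → command heading 61.4°, groundspeed 194.8 kt
Leg 4: desired track 284.5°; wind correction +0.2° → command heading 284.7°, groundspeed 186.4 kt
Leg 5: desired track 66.7°; wind correction -1.1° → command heading 65.6°, groundspeed 195.0 kt
Leg 6: desired track 227.5°; wind correction +1.4° → command heading 228.9°, groundspeed 189.3 kt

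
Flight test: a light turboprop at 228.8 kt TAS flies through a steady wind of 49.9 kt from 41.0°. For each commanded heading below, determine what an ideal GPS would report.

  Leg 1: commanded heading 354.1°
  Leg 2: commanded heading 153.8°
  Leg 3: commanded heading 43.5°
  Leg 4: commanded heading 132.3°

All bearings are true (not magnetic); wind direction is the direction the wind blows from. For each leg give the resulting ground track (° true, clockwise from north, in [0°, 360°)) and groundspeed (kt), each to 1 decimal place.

Leg 1: track=343.5°, groundspeed=198.1 kt
Leg 2: track=164.3°, groundspeed=252.4 kt
Leg 3: track=44.2°, groundspeed=179.0 kt
Leg 4: track=144.5°, groundspeed=235.3 kt

Leg 1: heading 354.1°; drift -10.6° → track 343.5°, groundspeed 198.1 kt
Leg 2: heading 153.8°; drift +10.5° → track 164.3°, groundspeed 252.4 kt
Leg 3: heading 43.5°; drift +0.7° → track 44.2°, groundspeed 179.0 kt
Leg 4: heading 132.3°; drift +12.2° → track 144.5°, groundspeed 235.3 kt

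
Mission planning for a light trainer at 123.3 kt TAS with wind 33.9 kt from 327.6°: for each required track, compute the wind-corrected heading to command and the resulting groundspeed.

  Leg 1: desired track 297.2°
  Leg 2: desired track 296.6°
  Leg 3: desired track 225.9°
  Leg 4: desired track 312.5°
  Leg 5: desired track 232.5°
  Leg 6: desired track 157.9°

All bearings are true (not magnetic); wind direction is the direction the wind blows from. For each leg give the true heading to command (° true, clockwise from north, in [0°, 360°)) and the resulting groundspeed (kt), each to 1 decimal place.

Leg 1: desired track 297.2°; wind correction +8.0° → command heading 305.2°, groundspeed 92.9 kt
Leg 2: desired track 296.6°; wind correction +8.1° → command heading 304.7°, groundspeed 93.0 kt
Leg 3: desired track 225.9°; wind correction +15.6° → command heading 241.5°, groundspeed 125.6 kt
Leg 4: desired track 312.5°; wind correction +4.1° → command heading 316.6°, groundspeed 90.3 kt
Leg 5: desired track 232.5°; wind correction +15.9° → command heading 248.4°, groundspeed 121.6 kt
Leg 6: desired track 157.9°; wind correction +2.8° → command heading 160.7°, groundspeed 156.5 kt

Leg 1: heading=305.2°, groundspeed=92.9 kt
Leg 2: heading=304.7°, groundspeed=93.0 kt
Leg 3: heading=241.5°, groundspeed=125.6 kt
Leg 4: heading=316.6°, groundspeed=90.3 kt
Leg 5: heading=248.4°, groundspeed=121.6 kt
Leg 6: heading=160.7°, groundspeed=156.5 kt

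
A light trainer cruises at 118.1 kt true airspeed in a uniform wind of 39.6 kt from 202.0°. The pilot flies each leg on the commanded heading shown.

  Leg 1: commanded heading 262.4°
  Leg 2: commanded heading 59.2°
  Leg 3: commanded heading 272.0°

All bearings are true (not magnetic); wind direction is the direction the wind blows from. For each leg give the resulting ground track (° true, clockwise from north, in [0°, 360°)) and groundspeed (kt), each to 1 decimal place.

Leg 1: track=281.7°, groundspeed=104.4 kt
Leg 2: track=50.1°, groundspeed=151.5 kt
Leg 3: track=291.6°, groundspeed=111.0 kt

Leg 1: heading 262.4°; drift +19.3° → track 281.7°, groundspeed 104.4 kt
Leg 2: heading 59.2°; drift -9.1° → track 50.1°, groundspeed 151.5 kt
Leg 3: heading 272.0°; drift +19.6° → track 291.6°, groundspeed 111.0 kt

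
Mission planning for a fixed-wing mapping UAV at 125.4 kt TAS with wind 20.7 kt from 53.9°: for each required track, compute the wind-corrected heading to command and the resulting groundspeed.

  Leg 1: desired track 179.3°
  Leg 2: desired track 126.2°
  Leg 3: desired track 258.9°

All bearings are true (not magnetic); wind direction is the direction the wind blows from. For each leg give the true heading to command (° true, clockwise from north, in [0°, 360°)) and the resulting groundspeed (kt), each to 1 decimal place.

Leg 1: desired track 179.3°; wind correction -7.7° → command heading 171.6°, groundspeed 136.3 kt
Leg 2: desired track 126.2°; wind correction -9.0° → command heading 117.2°, groundspeed 117.5 kt
Leg 3: desired track 258.9°; wind correction +4.0° → command heading 262.9°, groundspeed 143.9 kt

Leg 1: heading=171.6°, groundspeed=136.3 kt
Leg 2: heading=117.2°, groundspeed=117.5 kt
Leg 3: heading=262.9°, groundspeed=143.9 kt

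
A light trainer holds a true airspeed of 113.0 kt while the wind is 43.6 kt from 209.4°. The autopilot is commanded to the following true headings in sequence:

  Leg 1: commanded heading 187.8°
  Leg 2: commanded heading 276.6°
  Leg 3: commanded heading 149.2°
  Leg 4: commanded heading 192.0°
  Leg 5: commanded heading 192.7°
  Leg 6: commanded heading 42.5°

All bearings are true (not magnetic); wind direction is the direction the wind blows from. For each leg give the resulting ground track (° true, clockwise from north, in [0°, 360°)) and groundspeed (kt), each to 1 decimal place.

Leg 1: track=175.3°, groundspeed=74.2 kt
Leg 2: track=299.3°, groundspeed=104.2 kt
Leg 3: track=126.7°, groundspeed=98.9 kt
Leg 4: track=181.7°, groundspeed=72.6 kt
Leg 5: track=182.7°, groundspeed=72.3 kt
Leg 6: track=38.9°, groundspeed=155.8 kt

Leg 1: heading 187.8°; drift -12.5° → track 175.3°, groundspeed 74.2 kt
Leg 2: heading 276.6°; drift +22.7° → track 299.3°, groundspeed 104.2 kt
Leg 3: heading 149.2°; drift -22.5° → track 126.7°, groundspeed 98.9 kt
Leg 4: heading 192.0°; drift -10.3° → track 181.7°, groundspeed 72.6 kt
Leg 5: heading 192.7°; drift -10.0° → track 182.7°, groundspeed 72.3 kt
Leg 6: heading 42.5°; drift -3.6° → track 38.9°, groundspeed 155.8 kt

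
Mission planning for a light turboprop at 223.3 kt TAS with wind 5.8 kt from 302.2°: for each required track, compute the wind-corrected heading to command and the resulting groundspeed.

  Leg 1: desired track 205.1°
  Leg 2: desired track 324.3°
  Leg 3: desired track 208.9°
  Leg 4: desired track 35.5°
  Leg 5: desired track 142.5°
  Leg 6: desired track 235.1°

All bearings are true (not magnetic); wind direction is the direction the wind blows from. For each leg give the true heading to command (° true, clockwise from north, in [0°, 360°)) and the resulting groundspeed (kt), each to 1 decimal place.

Leg 1: heading=206.6°, groundspeed=223.9 kt
Leg 2: heading=323.7°, groundspeed=217.9 kt
Leg 3: heading=210.4°, groundspeed=223.6 kt
Leg 4: heading=34.0°, groundspeed=223.6 kt
Leg 5: heading=143.0°, groundspeed=228.7 kt
Leg 6: heading=236.5°, groundspeed=221.0 kt

Leg 1: desired track 205.1°; wind correction +1.5° → command heading 206.6°, groundspeed 223.9 kt
Leg 2: desired track 324.3°; wind correction -0.6° → command heading 323.7°, groundspeed 217.9 kt
Leg 3: desired track 208.9°; wind correction +1.5° → command heading 210.4°, groundspeed 223.6 kt
Leg 4: desired track 35.5°; wind correction -1.5° → command heading 34.0°, groundspeed 223.6 kt
Leg 5: desired track 142.5°; wind correction +0.5° → command heading 143.0°, groundspeed 228.7 kt
Leg 6: desired track 235.1°; wind correction +1.4° → command heading 236.5°, groundspeed 221.0 kt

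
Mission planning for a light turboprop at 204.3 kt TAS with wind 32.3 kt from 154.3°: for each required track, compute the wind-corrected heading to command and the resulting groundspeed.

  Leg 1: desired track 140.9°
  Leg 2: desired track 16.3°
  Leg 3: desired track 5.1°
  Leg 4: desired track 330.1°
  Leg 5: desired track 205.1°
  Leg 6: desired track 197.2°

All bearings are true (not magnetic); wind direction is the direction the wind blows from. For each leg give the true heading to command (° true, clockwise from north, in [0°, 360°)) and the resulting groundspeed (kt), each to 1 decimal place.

Leg 1: desired track 140.9°; wind correction +2.1° → command heading 143.0°, groundspeed 172.7 kt
Leg 2: desired track 16.3°; wind correction +6.1° → command heading 22.4°, groundspeed 227.2 kt
Leg 3: desired track 5.1°; wind correction +4.6° → command heading 9.7°, groundspeed 231.4 kt
Leg 4: desired track 330.1°; wind correction -0.7° → command heading 329.4°, groundspeed 236.5 kt
Leg 5: desired track 205.1°; wind correction -7.0° → command heading 198.1°, groundspeed 182.3 kt
Leg 6: desired track 197.2°; wind correction -6.2° → command heading 191.0°, groundspeed 179.5 kt

Leg 1: heading=143.0°, groundspeed=172.7 kt
Leg 2: heading=22.4°, groundspeed=227.2 kt
Leg 3: heading=9.7°, groundspeed=231.4 kt
Leg 4: heading=329.4°, groundspeed=236.5 kt
Leg 5: heading=198.1°, groundspeed=182.3 kt
Leg 6: heading=191.0°, groundspeed=179.5 kt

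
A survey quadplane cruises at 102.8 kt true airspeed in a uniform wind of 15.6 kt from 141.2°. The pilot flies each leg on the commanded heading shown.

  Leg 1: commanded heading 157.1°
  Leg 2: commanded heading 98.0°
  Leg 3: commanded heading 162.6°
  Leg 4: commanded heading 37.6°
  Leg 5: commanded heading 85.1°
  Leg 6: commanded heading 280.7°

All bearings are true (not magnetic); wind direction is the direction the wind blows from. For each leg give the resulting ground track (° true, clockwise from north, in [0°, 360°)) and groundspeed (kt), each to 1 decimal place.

Leg 1: heading 157.1°; drift +2.8° → track 159.9°, groundspeed 87.9 kt
Leg 2: heading 98.0°; drift -6.7° → track 91.3°, groundspeed 92.0 kt
Leg 3: heading 162.6°; drift +3.7° → track 166.3°, groundspeed 88.5 kt
Leg 4: heading 37.6°; drift -8.1° → track 29.5°, groundspeed 107.5 kt
Leg 5: heading 85.1°; drift -7.8° → track 77.3°, groundspeed 95.0 kt
Leg 6: heading 280.7°; drift +5.0° → track 285.7°, groundspeed 115.1 kt

Leg 1: track=159.9°, groundspeed=87.9 kt
Leg 2: track=91.3°, groundspeed=92.0 kt
Leg 3: track=166.3°, groundspeed=88.5 kt
Leg 4: track=29.5°, groundspeed=107.5 kt
Leg 5: track=77.3°, groundspeed=95.0 kt
Leg 6: track=285.7°, groundspeed=115.1 kt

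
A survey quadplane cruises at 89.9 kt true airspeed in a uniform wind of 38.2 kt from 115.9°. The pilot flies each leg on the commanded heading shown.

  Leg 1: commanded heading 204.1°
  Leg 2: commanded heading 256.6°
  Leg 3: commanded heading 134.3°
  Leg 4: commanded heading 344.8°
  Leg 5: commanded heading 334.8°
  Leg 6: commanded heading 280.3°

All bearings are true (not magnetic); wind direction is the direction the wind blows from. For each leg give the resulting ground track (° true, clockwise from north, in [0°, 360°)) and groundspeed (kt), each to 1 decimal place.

Leg 1: track=227.4°, groundspeed=96.6 kt
Leg 2: track=268.0°, groundspeed=121.9 kt
Leg 3: track=147.0°, groundspeed=55.0 kt
Leg 4: track=330.7°, groundspeed=118.6 kt
Leg 5: track=323.5°, groundspeed=122.0 kt
Leg 6: track=284.9°, groundspeed=127.1 kt

Leg 1: heading 204.1°; drift +23.3° → track 227.4°, groundspeed 96.6 kt
Leg 2: heading 256.6°; drift +11.4° → track 268.0°, groundspeed 121.9 kt
Leg 3: heading 134.3°; drift +12.7° → track 147.0°, groundspeed 55.0 kt
Leg 4: heading 344.8°; drift -14.1° → track 330.7°, groundspeed 118.6 kt
Leg 5: heading 334.8°; drift -11.3° → track 323.5°, groundspeed 122.0 kt
Leg 6: heading 280.3°; drift +4.6° → track 284.9°, groundspeed 127.1 kt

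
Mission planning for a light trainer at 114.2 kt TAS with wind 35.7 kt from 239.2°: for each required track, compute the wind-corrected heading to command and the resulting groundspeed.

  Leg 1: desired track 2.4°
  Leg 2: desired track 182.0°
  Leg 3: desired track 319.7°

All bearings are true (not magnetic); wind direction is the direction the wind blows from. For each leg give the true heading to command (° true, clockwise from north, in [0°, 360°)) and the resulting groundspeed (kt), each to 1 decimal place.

Leg 1: desired track 2.4°; wind correction -15.2° → command heading 347.2°, groundspeed 129.8 kt
Leg 2: desired track 182.0°; wind correction +15.2° → command heading 197.2°, groundspeed 90.8 kt
Leg 3: desired track 319.7°; wind correction -18.0° → command heading 301.7°, groundspeed 102.7 kt

Leg 1: heading=347.2°, groundspeed=129.8 kt
Leg 2: heading=197.2°, groundspeed=90.8 kt
Leg 3: heading=301.7°, groundspeed=102.7 kt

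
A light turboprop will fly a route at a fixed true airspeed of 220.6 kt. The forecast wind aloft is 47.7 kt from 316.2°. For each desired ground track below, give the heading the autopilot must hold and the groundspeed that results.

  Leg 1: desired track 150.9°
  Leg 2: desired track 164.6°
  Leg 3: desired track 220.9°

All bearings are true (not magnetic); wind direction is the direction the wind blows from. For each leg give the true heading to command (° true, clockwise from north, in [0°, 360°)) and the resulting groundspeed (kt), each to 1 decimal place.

Leg 1: heading=154.0°, groundspeed=266.4 kt
Leg 2: heading=170.5°, groundspeed=261.4 kt
Leg 3: heading=233.3°, groundspeed=219.8 kt

Leg 1: desired track 150.9°; wind correction +3.1° → command heading 154.0°, groundspeed 266.4 kt
Leg 2: desired track 164.6°; wind correction +5.9° → command heading 170.5°, groundspeed 261.4 kt
Leg 3: desired track 220.9°; wind correction +12.4° → command heading 233.3°, groundspeed 219.8 kt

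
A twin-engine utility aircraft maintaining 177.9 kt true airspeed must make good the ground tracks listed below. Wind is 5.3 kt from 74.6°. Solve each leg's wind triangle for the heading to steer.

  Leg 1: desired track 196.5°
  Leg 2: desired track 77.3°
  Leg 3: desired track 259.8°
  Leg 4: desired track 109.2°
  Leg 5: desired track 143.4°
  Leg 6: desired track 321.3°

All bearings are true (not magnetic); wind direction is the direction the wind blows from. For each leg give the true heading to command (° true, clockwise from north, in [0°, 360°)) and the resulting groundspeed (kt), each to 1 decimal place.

Leg 1: heading=195.1°, groundspeed=180.6 kt
Leg 2: heading=77.2°, groundspeed=172.6 kt
Leg 3: heading=260.0°, groundspeed=183.2 kt
Leg 4: heading=108.2°, groundspeed=173.5 kt
Leg 5: heading=141.8°, groundspeed=175.9 kt
Leg 6: heading=322.9°, groundspeed=179.9 kt

Leg 1: desired track 196.5°; wind correction -1.4° → command heading 195.1°, groundspeed 180.6 kt
Leg 2: desired track 77.3°; wind correction -0.1° → command heading 77.2°, groundspeed 172.6 kt
Leg 3: desired track 259.8°; wind correction +0.2° → command heading 260.0°, groundspeed 183.2 kt
Leg 4: desired track 109.2°; wind correction -1.0° → command heading 108.2°, groundspeed 173.5 kt
Leg 5: desired track 143.4°; wind correction -1.6° → command heading 141.8°, groundspeed 175.9 kt
Leg 6: desired track 321.3°; wind correction +1.6° → command heading 322.9°, groundspeed 179.9 kt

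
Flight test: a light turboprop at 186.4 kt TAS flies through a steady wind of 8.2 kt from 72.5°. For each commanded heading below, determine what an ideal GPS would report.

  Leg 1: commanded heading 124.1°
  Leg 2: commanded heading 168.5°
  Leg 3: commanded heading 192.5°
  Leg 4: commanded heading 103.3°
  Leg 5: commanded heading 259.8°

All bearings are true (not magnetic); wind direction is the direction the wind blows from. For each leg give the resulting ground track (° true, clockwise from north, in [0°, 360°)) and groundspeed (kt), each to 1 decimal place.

Leg 1: heading 124.1°; drift +2.0° → track 126.1°, groundspeed 181.4 kt
Leg 2: heading 168.5°; drift +2.5° → track 171.0°, groundspeed 187.4 kt
Leg 3: heading 192.5°; drift +2.1° → track 194.6°, groundspeed 190.6 kt
Leg 4: heading 103.3°; drift +1.3° → track 104.6°, groundspeed 179.4 kt
Leg 5: heading 259.8°; drift -0.3° → track 259.5°, groundspeed 194.5 kt

Leg 1: track=126.1°, groundspeed=181.4 kt
Leg 2: track=171.0°, groundspeed=187.4 kt
Leg 3: track=194.6°, groundspeed=190.6 kt
Leg 4: track=104.6°, groundspeed=179.4 kt
Leg 5: track=259.5°, groundspeed=194.5 kt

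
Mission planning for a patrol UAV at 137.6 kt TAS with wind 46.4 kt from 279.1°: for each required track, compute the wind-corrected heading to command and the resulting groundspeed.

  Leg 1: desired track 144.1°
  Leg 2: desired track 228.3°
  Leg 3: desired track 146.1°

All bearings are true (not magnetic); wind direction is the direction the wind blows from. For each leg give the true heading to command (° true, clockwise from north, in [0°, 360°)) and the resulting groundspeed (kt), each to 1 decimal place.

Leg 1: desired track 144.1°; wind correction +13.8° → command heading 157.9°, groundspeed 166.4 kt
Leg 2: desired track 228.3°; wind correction +15.1° → command heading 243.4°, groundspeed 103.5 kt
Leg 3: desired track 146.1°; wind correction +14.3° → command heading 160.4°, groundspeed 165.0 kt

Leg 1: heading=157.9°, groundspeed=166.4 kt
Leg 2: heading=243.4°, groundspeed=103.5 kt
Leg 3: heading=160.4°, groundspeed=165.0 kt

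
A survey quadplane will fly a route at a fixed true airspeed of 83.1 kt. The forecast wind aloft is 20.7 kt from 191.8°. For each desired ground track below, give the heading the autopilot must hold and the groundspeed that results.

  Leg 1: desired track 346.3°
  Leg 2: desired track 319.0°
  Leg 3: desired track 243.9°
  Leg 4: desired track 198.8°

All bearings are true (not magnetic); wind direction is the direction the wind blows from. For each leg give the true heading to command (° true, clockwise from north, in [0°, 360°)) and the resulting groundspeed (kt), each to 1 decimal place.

Leg 1: desired track 346.3°; wind correction -6.2° → command heading 340.1°, groundspeed 101.3 kt
Leg 2: desired track 319.0°; wind correction -11.4° → command heading 307.6°, groundspeed 94.0 kt
Leg 3: desired track 243.9°; wind correction -11.3° → command heading 232.6°, groundspeed 68.8 kt
Leg 4: desired track 198.8°; wind correction -1.7° → command heading 197.1°, groundspeed 62.5 kt

Leg 1: heading=340.1°, groundspeed=101.3 kt
Leg 2: heading=307.6°, groundspeed=94.0 kt
Leg 3: heading=232.6°, groundspeed=68.8 kt
Leg 4: heading=197.1°, groundspeed=62.5 kt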